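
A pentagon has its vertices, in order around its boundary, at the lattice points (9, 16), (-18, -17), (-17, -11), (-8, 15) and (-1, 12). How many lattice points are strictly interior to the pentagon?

249

Using the shoelace formula, 2A = |(9·(-17) − (-18)·16) + ((-18)·(-11) − (-17)·(-17)) + ((-17)·15 − (-8)·(-11)) + ((-8)·12 − (-1)·15) + ((-1)·16 − 9·12)| = 504, so the area is 252.
Summing gcd(|Δx|,|Δy|) over the edges gives the boundary count: gcd(27,33) + gcd(1,6) + gcd(9,26) + gcd(7,3) + gcd(10,4) = 3+1+1+1+2 = 8.
Pick's theorem gives I = A − B/2 + 1 = 252 − 8/2 + 1 = 249.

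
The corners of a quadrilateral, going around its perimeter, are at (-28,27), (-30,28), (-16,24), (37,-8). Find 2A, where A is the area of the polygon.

The shoelace formula gives twice the area as |[(-28)·28 − (-30)·27] + [(-30)·24 − (-16)·28] + [(-16)·(-8) − 37·24] + [37·27 − (-28)·(-8)]| = 231, so the area is 115.5.

231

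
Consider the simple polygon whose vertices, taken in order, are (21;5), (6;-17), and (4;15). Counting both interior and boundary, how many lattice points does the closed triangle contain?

The shoelace formula gives twice the area as |[21·(-17) − 6·5] + [6·15 − 4·(-17)] + [4·5 − 21·15]| = 524, so the area is 262.
Along each edge there are gcd(|Δx|,|Δy|)+1 lattice points, so counting each shared vertex once the boundary has gcd(15,22) + gcd(2,32) + gcd(17,10) = 1+2+1 = 4.
Pick's theorem gives I = A − B/2 + 1 = 262 − 4/2 + 1 = 261, so the closed region contains I + B = 261 + 4 = 265 lattice points.

265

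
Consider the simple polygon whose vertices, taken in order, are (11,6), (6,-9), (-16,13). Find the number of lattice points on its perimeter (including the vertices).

28

Summing gcd(|Δx|,|Δy|) over the edges gives the boundary count: gcd(5,15) + gcd(22,22) + gcd(27,7) = 5+22+1 = 28.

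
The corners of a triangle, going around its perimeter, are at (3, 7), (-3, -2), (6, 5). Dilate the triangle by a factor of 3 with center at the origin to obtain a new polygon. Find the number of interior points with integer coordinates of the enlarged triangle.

The shoelace formula gives twice the area as |(3·(-2) − (-3)·7) + ((-3)·5 − 6·(-2)) + (6·7 − 3·5)| = 39, so the area is 19.5.
The number of boundary lattice points is Σ gcd(|Δx|,|Δy|) = gcd(6,9) + gcd(9,7) + gcd(3,2) = 3+1+1 = 5.
Scaling by 3 multiplies the area by 3² = 9 (so the new area is 175.5) and multiplies the boundary lattice-point count by 3, giving 15.
By Pick's theorem, the interior count of the dilated polygon is 175.5 − 15/2 + 1 = 169.

169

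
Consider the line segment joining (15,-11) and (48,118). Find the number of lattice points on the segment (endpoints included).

4

The number of lattice points on a segment between lattice points is gcd(|Δx|,|Δy|) + 1 = gcd(33,129) + 1 = 3 + 1 = 4.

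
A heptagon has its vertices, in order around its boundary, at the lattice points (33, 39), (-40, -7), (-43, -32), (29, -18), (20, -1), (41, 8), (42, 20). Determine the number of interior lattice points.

2998

Using the shoelace formula, 2A = |(33·(-7) − (-40)·39) + ((-40)·(-32) − (-43)·(-7)) + ((-43)·(-18) − 29·(-32)) + (29·(-1) − 20·(-18)) + (20·8 − 41·(-1)) + (41·20 − 42·8) + (42·39 − 33·20)| = 6004, so the area is 3002.
The number of boundary lattice points is Σ gcd(|Δx|,|Δy|) = gcd(73,46) + gcd(3,25) + gcd(72,14) + gcd(9,17) + gcd(21,9) + gcd(1,12) + gcd(9,19) = 1+1+2+1+3+1+1 = 10.
By Pick's theorem A = I + B/2 − 1, so I = 3002 − 10/2 + 1 = 2998.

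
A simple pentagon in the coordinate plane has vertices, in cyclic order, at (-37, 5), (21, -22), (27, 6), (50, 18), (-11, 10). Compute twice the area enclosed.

Using the shoelace formula, 2A = |((-37)·(-22) − 21·5) + (21·6 − 27·(-22)) + (27·18 − 50·6) + (50·10 − (-11)·18) + ((-11)·5 − (-37)·10)| = 2628, so the area is 1314.

2628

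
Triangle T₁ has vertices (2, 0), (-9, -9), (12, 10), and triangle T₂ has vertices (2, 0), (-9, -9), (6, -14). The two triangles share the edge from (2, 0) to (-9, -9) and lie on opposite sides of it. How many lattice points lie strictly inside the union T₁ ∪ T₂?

The union is the simple quadrilateral with vertices (2, 0), (12, 10), (-9, -9), (6, -14) in order.
Using the shoelace formula, 2A = |[2·10 − 12·0] + [12·(-9) − (-9)·10] + [(-9)·(-14) − 6·(-9)] + [6·0 − 2·(-14)]| = 210, so the area is 105.
Along each edge there are gcd(|Δx|,|Δy|)+1 lattice points, so counting each shared vertex once the boundary has gcd(10,10) + gcd(21,19) + gcd(15,5) + gcd(4,14) = 10+1+5+2 = 18.
By Pick's theorem I = A − B/2 + 1 = 105 − 18/2 + 1 = 97.

97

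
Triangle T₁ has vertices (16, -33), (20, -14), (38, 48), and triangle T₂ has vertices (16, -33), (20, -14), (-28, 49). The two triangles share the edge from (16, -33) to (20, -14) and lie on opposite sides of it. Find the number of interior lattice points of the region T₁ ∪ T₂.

The union is the simple quadrilateral with vertices (16, -33), (38, 48), (20, -14), (-28, 49) in order.
The shoelace formula gives twice the area as |[16·48 − 38·(-33)] + [38·(-14) − 20·48] + [20·49 − (-28)·(-14)] + [(-28)·(-33) − 16·49]| = 1258, so the area is 629.
Along each edge there are gcd(|Δx|,|Δy|)+1 lattice points, so counting each shared vertex once the boundary has gcd(22,81) + gcd(18,62) + gcd(48,63) + gcd(44,82) = 1+2+3+2 = 8.
By Pick's theorem I = A − B/2 + 1 = 629 − 8/2 + 1 = 626.

626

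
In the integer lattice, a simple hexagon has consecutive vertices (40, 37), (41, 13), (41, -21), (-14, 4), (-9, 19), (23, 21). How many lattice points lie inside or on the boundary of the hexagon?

By the shoelace formula, twice the signed area is |[40·13 − 41·37] + [41·(-21) − 41·13] + [41·4 − (-14)·(-21)] + [(-14)·19 − (-9)·4] + [(-9)·21 − 23·19] + [23·37 − 40·21]| = 3366, so the area is 1683.
Along each edge there are gcd(|Δx|,|Δy|)+1 lattice points, so counting each shared vertex once the boundary has gcd(1,24) + gcd(0,34) + gcd(55,25) + gcd(5,15) + gcd(32,2) + gcd(17,16) = 1+34+5+5+2+1 = 48.
Pick's theorem gives I = A − B/2 + 1 = 1683 − 48/2 + 1 = 1660, so the closed region contains I + B = 1660 + 48 = 1708 lattice points.

1708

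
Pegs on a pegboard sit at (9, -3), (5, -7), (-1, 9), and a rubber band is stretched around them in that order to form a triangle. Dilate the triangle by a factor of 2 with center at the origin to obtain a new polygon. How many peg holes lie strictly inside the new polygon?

169

By the shoelace formula, twice the signed area is |(9·(-7) − 5·(-3)) + (5·9 − (-1)·(-7)) + ((-1)·(-3) − 9·9)| = 88, so the area is 44.
The number of boundary lattice points is Σ gcd(|Δx|,|Δy|) = gcd(4,4) + gcd(6,16) + gcd(10,12) = 4+2+2 = 8.
Scaling by 2 multiplies the area by 2² = 4 (so the new area is 176) and multiplies the boundary lattice-point count by 2, giving 16.
By Pick's theorem, the interior count of the dilated polygon is 176 − 16/2 + 1 = 169.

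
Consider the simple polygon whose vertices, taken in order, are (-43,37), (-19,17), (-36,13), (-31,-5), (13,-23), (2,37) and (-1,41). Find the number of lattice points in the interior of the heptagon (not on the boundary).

Using the shoelace formula, 2A = |((-43)·17 − (-19)·37) + ((-19)·13 − (-36)·17) + ((-36)·(-5) − (-31)·13) + ((-31)·(-23) − 13·(-5)) + (13·37 − 2·(-23)) + (2·41 − (-1)·37) + ((-1)·37 − (-43)·41)| = 4070, so the area is 2035.
Summing gcd(|Δx|,|Δy|) over the edges gives the boundary count: gcd(24,20) + gcd(17,4) + gcd(5,18) + gcd(44,18) + gcd(11,60) + gcd(3,4) + gcd(42,4) = 4+1+1+2+1+1+2 = 12.
Pick's theorem gives I = A − B/2 + 1 = 2035 − 12/2 + 1 = 2030.

2030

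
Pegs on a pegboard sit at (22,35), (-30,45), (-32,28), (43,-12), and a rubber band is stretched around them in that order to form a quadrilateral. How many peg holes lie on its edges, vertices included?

The number of boundary lattice points is Σ gcd(|Δx|,|Δy|) = gcd(52,10) + gcd(2,17) + gcd(75,40) + gcd(21,47) = 2+1+5+1 = 9.

9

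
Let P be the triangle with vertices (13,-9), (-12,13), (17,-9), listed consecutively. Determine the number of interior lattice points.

The shoelace formula gives twice the area as |(13·13 − (-12)·(-9)) + ((-12)·(-9) − 17·13) + (17·(-9) − 13·(-9))| = 88, so the area is 44.
Along each edge there are gcd(|Δx|,|Δy|)+1 lattice points, so counting each shared vertex once the boundary has gcd(25,22) + gcd(29,22) + gcd(4,0) = 1+1+4 = 6.
By Pick's theorem A = I + B/2 − 1, so I = 44 − 6/2 + 1 = 42.

42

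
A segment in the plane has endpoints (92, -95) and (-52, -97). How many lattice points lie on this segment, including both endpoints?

The number of lattice points on a segment between lattice points is gcd(|Δx|,|Δy|) + 1 = gcd(144,2) + 1 = 2 + 1 = 3.

3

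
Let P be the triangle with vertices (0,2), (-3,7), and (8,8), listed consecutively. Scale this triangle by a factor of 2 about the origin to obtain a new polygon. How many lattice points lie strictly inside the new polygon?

113

Using the shoelace formula, 2A = |(0·7 − (-3)·2) + ((-3)·8 − 8·7) + (8·2 − 0·8)| = 58, so the area is 29.
Summing gcd(|Δx|,|Δy|) over the edges gives the boundary count: gcd(3,5) + gcd(11,1) + gcd(8,6) = 1+1+2 = 4.
Scaling by 2 multiplies the area by 2² = 4 (so the new area is 116) and multiplies the boundary lattice-point count by 2, giving 8.
By Pick's theorem, the interior count of the dilated polygon is 116 − 8/2 + 1 = 113.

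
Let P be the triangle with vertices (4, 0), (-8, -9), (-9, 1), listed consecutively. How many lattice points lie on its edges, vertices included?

The number of boundary lattice points is Σ gcd(|Δx|,|Δy|) = gcd(12,9) + gcd(1,10) + gcd(13,1) = 3+1+1 = 5.

5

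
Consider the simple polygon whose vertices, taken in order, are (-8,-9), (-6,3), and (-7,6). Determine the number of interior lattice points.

8

Using the shoelace formula, 2A = |[(-8)·3 − (-6)·(-9)] + [(-6)·6 − (-7)·3] + [(-7)·(-9) − (-8)·6]| = 18, so the area is 9.
The number of boundary lattice points is Σ gcd(|Δx|,|Δy|) = gcd(2,12) + gcd(1,3) + gcd(1,15) = 2+1+1 = 4.
By Pick's theorem A = I + B/2 − 1, so I = 9 − 4/2 + 1 = 8.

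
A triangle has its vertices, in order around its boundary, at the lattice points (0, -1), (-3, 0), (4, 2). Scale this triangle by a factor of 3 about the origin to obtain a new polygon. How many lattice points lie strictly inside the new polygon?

By the shoelace formula, twice the signed area is |[0·0 − (-3)·(-1)] + [(-3)·2 − 4·0] + [4·(-1) − 0·2]| = 13, so the area is 13/2.
The number of boundary lattice points is Σ gcd(|Δx|,|Δy|) = gcd(3,1) + gcd(7,2) + gcd(4,3) = 1+1+1 = 3.
Scaling by 3 multiplies the area by 3² = 9 (so the new area is 117/2) and multiplies the boundary lattice-point count by 3, giving 9.
By Pick's theorem, the interior count of the dilated polygon is 117/2 − 9/2 + 1 = 55.

55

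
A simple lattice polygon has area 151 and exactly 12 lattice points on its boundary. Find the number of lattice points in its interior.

From Pick's theorem, I = A − B/2 + 1 = 151 − 12/2 + 1 = 146.

146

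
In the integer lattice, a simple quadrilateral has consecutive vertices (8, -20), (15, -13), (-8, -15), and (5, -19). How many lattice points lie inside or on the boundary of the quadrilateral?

79

Using the shoelace formula, 2A = |[8·(-13) − 15·(-20)] + [15·(-15) − (-8)·(-13)] + [(-8)·(-19) − 5·(-15)] + [5·(-20) − 8·(-19)]| = 146, so the area is 73.
The number of boundary lattice points is Σ gcd(|Δx|,|Δy|) = gcd(7,7) + gcd(23,2) + gcd(13,4) + gcd(3,1) = 7+1+1+1 = 10.
Pick's theorem gives I = A − B/2 + 1 = 73 − 10/2 + 1 = 69, so the closed region contains I + B = 69 + 10 = 79 lattice points.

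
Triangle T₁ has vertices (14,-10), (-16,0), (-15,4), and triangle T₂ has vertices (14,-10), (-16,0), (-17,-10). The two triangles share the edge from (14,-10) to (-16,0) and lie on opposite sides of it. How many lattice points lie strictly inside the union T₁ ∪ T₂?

204

The union is the simple quadrilateral with vertices (14,-10), (-15,4), (-16,0), (-17,-10) in order.
By the shoelace formula, twice the signed area is |(14·4 − (-15)·(-10)) + ((-15)·0 − (-16)·4) + ((-16)·(-10) − (-17)·0) + ((-17)·(-10) − 14·(-10))| = 440, so the area is 220.
Summing gcd(|Δx|,|Δy|) over the edges gives the boundary count: gcd(29,14) + gcd(1,4) + gcd(1,10) + gcd(31,0) = 1+1+1+31 = 34.
By Pick's theorem I = A − B/2 + 1 = 220 − 34/2 + 1 = 204.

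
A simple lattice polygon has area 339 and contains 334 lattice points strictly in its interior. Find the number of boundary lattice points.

12

Pick's theorem gives A = I + B/2 − 1, so B = 2(A − I + 1) = 2(339 − 334 + 1) = 12.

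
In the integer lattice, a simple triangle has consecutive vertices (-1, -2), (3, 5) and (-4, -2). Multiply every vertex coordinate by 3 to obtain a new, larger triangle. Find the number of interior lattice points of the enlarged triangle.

79

The shoelace formula gives twice the area as |[(-1)·5 − 3·(-2)] + [3·(-2) − (-4)·5] + [(-4)·(-2) − (-1)·(-2)]| = 21, so the area is 21/2.
Along each edge there are gcd(|Δx|,|Δy|)+1 lattice points, so counting each shared vertex once the boundary has gcd(4,7) + gcd(7,7) + gcd(3,0) = 1+7+3 = 11.
Scaling by 3 multiplies the area by 3² = 9 (so the new area is 94.5) and multiplies the boundary lattice-point count by 3, giving 33.
By Pick's theorem, the interior count of the dilated polygon is 94.5 − 33/2 + 1 = 79.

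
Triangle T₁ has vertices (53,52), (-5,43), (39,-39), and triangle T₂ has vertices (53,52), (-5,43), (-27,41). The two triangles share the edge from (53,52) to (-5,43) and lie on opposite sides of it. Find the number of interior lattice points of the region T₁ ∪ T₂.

2612

The union is the simple quadrilateral with vertices (53,52), (39,-39), (-5,43), (-27,41) in order.
Using the shoelace formula, 2A = |[53·(-39) − 39·52] + [39·43 − (-5)·(-39)] + [(-5)·41 − (-27)·43] + [(-27)·52 − 53·41]| = 5234, so the area is 2617.
Summing gcd(|Δx|,|Δy|) over the edges gives the boundary count: gcd(14,91) + gcd(44,82) + gcd(22,2) + gcd(80,11) = 7+2+2+1 = 12.
By Pick's theorem I = A − B/2 + 1 = 2617 − 12/2 + 1 = 2612.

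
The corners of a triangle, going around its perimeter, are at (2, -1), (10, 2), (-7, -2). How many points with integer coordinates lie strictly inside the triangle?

By the shoelace formula, twice the signed area is |[2·2 − 10·(-1)] + [10·(-2) − (-7)·2] + [(-7)·(-1) − 2·(-2)]| = 19, so the area is 19/2.
The number of boundary lattice points is Σ gcd(|Δx|,|Δy|) = gcd(8,3) + gcd(17,4) + gcd(9,1) = 1+1+1 = 3.
Pick's theorem gives I = A − B/2 + 1 = 19/2 − 3/2 + 1 = 9.

9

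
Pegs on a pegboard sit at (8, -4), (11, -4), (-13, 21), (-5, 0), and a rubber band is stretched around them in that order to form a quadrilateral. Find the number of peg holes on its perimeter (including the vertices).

6

Summing gcd(|Δx|,|Δy|) over the edges gives the boundary count: gcd(3,0) + gcd(24,25) + gcd(8,21) + gcd(13,4) = 3+1+1+1 = 6.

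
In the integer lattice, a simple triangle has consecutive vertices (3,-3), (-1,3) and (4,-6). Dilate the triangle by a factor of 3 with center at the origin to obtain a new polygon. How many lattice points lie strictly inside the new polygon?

Using the shoelace formula, 2A = |(3·3 − (-1)·(-3)) + ((-1)·(-6) − 4·3) + (4·(-3) − 3·(-6))| = 6, so the area is 3.
The number of boundary lattice points is Σ gcd(|Δx|,|Δy|) = gcd(4,6) + gcd(5,9) + gcd(1,3) = 2+1+1 = 4.
Scaling by 3 multiplies the area by 3² = 9 (so the new area is 27) and multiplies the boundary lattice-point count by 3, giving 12.
By Pick's theorem, the interior count of the dilated polygon is 27 − 12/2 + 1 = 22.

22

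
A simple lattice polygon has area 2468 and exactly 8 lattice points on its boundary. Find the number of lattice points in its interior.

2465

Pick's theorem A = I + B/2 − 1 rearranges to I = A − B/2 + 1 = 2468 − 8/2 + 1 = 2465.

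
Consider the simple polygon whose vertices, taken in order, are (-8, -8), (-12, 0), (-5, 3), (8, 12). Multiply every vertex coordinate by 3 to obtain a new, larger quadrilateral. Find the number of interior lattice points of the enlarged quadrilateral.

814

Using the shoelace formula, 2A = |[(-8)·0 − (-12)·(-8)] + [(-12)·3 − (-5)·0] + [(-5)·12 − 8·3] + [8·(-8) − (-8)·12]| = 184, so the area is 92.
Summing gcd(|Δx|,|Δy|) over the edges gives the boundary count: gcd(4,8) + gcd(7,3) + gcd(13,9) + gcd(16,20) = 4+1+1+4 = 10.
Scaling by 3 multiplies the area by 3² = 9 (so the new area is 828) and multiplies the boundary lattice-point count by 3, giving 30.
By Pick's theorem, the interior count of the dilated polygon is 828 − 30/2 + 1 = 814.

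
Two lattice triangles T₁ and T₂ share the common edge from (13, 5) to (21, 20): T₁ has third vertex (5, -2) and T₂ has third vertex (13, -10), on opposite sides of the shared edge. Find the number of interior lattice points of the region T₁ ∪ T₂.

The union is the simple quadrilateral with vertices (13, 5), (5, -2), (21, 20), (13, -10) in order.
Using the shoelace formula, 2A = |(13·(-2) − 5·5) + (5·20 − 21·(-2)) + (21·(-10) − 13·20) + (13·5 − 13·(-10))| = 184, so the area is 92.
Summing gcd(|Δx|,|Δy|) over the edges gives the boundary count: gcd(8,7) + gcd(16,22) + gcd(8,30) + gcd(0,15) = 1+2+2+15 = 20.
By Pick's theorem I = A − B/2 + 1 = 92 − 20/2 + 1 = 83.

83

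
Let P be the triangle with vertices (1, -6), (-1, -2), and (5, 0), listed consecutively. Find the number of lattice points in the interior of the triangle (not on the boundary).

The shoelace formula gives twice the area as |[1·(-2) − (-1)·(-6)] + [(-1)·0 − 5·(-2)] + [5·(-6) − 1·0]| = 28, so the area is 14.
Summing gcd(|Δx|,|Δy|) over the edges gives the boundary count: gcd(2,4) + gcd(6,2) + gcd(4,6) = 2+2+2 = 6.
Pick's theorem gives I = A − B/2 + 1 = 14 − 6/2 + 1 = 12.

12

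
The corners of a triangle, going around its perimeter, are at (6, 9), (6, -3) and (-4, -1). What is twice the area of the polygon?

120

By the shoelace formula, twice the signed area is |(6·(-3) − 6·9) + (6·(-1) − (-4)·(-3)) + ((-4)·9 − 6·(-1))| = 120, so the area is 60.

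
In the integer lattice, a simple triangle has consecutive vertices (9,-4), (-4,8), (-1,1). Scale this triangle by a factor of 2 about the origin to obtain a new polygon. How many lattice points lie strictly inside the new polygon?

104

The shoelace formula gives twice the area as |[9·8 − (-4)·(-4)] + [(-4)·1 − (-1)·8] + [(-1)·(-4) − 9·1]| = 55, so the area is 27.5.
Summing gcd(|Δx|,|Δy|) over the edges gives the boundary count: gcd(13,12) + gcd(3,7) + gcd(10,5) = 1+1+5 = 7.
Scaling by 2 multiplies the area by 2² = 4 (so the new area is 110) and multiplies the boundary lattice-point count by 2, giving 14.
By Pick's theorem, the interior count of the dilated polygon is 110 − 14/2 + 1 = 104.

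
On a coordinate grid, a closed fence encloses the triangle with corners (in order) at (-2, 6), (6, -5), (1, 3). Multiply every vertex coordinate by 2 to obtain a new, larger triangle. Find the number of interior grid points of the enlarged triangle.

14

Using the shoelace formula, 2A = |[(-2)·(-5) − 6·6] + [6·3 − 1·(-5)] + [1·6 − (-2)·3]| = 9, so the area is 9/2.
Summing gcd(|Δx|,|Δy|) over the edges gives the boundary count: gcd(8,11) + gcd(5,8) + gcd(3,3) = 1+1+3 = 5.
Scaling by 2 multiplies the area by 2² = 4 (so the new area is 18) and multiplies the boundary lattice-point count by 2, giving 10.
By Pick's theorem, the interior count of the dilated polygon is 18 − 10/2 + 1 = 14.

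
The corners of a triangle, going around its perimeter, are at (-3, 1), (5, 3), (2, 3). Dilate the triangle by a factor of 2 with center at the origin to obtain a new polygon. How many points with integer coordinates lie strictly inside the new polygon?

7

Using the shoelace formula, 2A = |((-3)·3 − 5·1) + (5·3 − 2·3) + (2·1 − (-3)·3)| = 6, so the area is 3.
The number of boundary lattice points is Σ gcd(|Δx|,|Δy|) = gcd(8,2) + gcd(3,0) + gcd(5,2) = 2+3+1 = 6.
Scaling by 2 multiplies the area by 2² = 4 (so the new area is 12) and multiplies the boundary lattice-point count by 2, giving 12.
By Pick's theorem, the interior count of the dilated polygon is 12 − 12/2 + 1 = 7.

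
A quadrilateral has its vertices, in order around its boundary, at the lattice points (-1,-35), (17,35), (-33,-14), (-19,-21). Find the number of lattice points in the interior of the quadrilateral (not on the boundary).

1269

By the shoelace formula, twice the signed area is |((-1)·35 − 17·(-35)) + (17·(-14) − (-33)·35) + ((-33)·(-21) − (-19)·(-14)) + ((-19)·(-35) − (-1)·(-21))| = 2548, so the area is 1274.
The number of boundary lattice points is Σ gcd(|Δx|,|Δy|) = gcd(18,70) + gcd(50,49) + gcd(14,7) + gcd(18,14) = 2+1+7+2 = 12.
By Pick's theorem A = I + B/2 − 1, so I = 1274 − 12/2 + 1 = 1269.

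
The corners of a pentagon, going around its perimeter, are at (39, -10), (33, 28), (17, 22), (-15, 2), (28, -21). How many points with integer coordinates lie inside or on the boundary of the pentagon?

Using the shoelace formula, 2A = |[39·28 − 33·(-10)] + [33·22 − 17·28] + [17·2 − (-15)·22] + [(-15)·(-21) − 28·2] + [28·(-10) − 39·(-21)]| = 2834, so the area is 1417.
Along each edge there are gcd(|Δx|,|Δy|)+1 lattice points, so counting each shared vertex once the boundary has gcd(6,38) + gcd(16,6) + gcd(32,20) + gcd(43,23) + gcd(11,11) = 2+2+4+1+11 = 20.
Pick's theorem gives I = A − B/2 + 1 = 1417 − 20/2 + 1 = 1408, so the closed region contains I + B = 1408 + 20 = 1428 lattice points.

1428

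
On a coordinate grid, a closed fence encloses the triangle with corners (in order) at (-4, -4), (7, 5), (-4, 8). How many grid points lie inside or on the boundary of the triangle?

74

Using the shoelace formula, 2A = |((-4)·5 − 7·(-4)) + (7·8 − (-4)·5) + ((-4)·(-4) − (-4)·8)| = 132, so the area is 66.
Along each edge there are gcd(|Δx|,|Δy|)+1 lattice points, so counting each shared vertex once the boundary has gcd(11,9) + gcd(11,3) + gcd(0,12) = 1+1+12 = 14.
Pick's theorem gives I = A − B/2 + 1 = 66 − 14/2 + 1 = 60, so the closed region contains I + B = 60 + 14 = 74 lattice points.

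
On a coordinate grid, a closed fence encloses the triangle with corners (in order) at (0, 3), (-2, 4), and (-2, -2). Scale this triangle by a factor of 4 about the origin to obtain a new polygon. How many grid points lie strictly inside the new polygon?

81

Using the shoelace formula, 2A = |(0·4 − (-2)·3) + ((-2)·(-2) − (-2)·4) + ((-2)·3 − 0·(-2))| = 12, so the area is 6.
The number of boundary lattice points is Σ gcd(|Δx|,|Δy|) = gcd(2,1) + gcd(0,6) + gcd(2,5) = 1+6+1 = 8.
Scaling by 4 multiplies the area by 4² = 16 (so the new area is 96) and multiplies the boundary lattice-point count by 4, giving 32.
By Pick's theorem, the interior count of the dilated polygon is 96 − 32/2 + 1 = 81.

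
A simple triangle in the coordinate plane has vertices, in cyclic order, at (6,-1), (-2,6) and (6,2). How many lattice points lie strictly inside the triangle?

The shoelace formula gives twice the area as |[6·6 − (-2)·(-1)] + [(-2)·2 − 6·6] + [6·(-1) − 6·2]| = 24, so the area is 12.
Summing gcd(|Δx|,|Δy|) over the edges gives the boundary count: gcd(8,7) + gcd(8,4) + gcd(0,3) = 1+4+3 = 8.
By Pick's theorem A = I + B/2 − 1, so I = 12 − 8/2 + 1 = 9.

9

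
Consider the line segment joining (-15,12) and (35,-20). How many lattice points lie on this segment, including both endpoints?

The number of lattice points on a segment between lattice points is gcd(|Δx|,|Δy|) + 1 = gcd(50,32) + 1 = 2 + 1 = 3.

3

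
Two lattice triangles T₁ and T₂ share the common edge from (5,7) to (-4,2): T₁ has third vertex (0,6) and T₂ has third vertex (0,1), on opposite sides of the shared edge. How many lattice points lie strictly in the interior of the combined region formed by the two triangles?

20

The union is the simple quadrilateral with vertices (5,7), (0,6), (-4,2), (0,1) in order.
Using the shoelace formula, 2A = |[5·6 − 0·7] + [0·2 − (-4)·6] + [(-4)·1 − 0·2] + [0·7 − 5·1]| = 45, so the area is 45/2.
Summing gcd(|Δx|,|Δy|) over the edges gives the boundary count: gcd(5,1) + gcd(4,4) + gcd(4,1) + gcd(5,6) = 1+4+1+1 = 7.
By Pick's theorem I = A − B/2 + 1 = 45/2 − 7/2 + 1 = 20.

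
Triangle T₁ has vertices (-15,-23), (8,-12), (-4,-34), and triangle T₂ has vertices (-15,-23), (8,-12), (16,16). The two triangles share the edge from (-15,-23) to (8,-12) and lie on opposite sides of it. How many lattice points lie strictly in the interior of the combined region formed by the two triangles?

457

The union is the simple quadrilateral with vertices (-15,-23), (-4,-34), (8,-12), (16,16) in order.
Using the shoelace formula, 2A = |[(-15)·(-34) − (-4)·(-23)] + [(-4)·(-12) − 8·(-34)] + [8·16 − 16·(-12)] + [16·(-23) − (-15)·16]| = 930, so the area is 465.
Summing gcd(|Δx|,|Δy|) over the edges gives the boundary count: gcd(11,11) + gcd(12,22) + gcd(8,28) + gcd(31,39) = 11+2+4+1 = 18.
By Pick's theorem I = A − B/2 + 1 = 465 − 18/2 + 1 = 457.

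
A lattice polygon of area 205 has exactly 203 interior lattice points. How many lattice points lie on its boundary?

6

Pick's theorem gives A = I + B/2 − 1, so B = 2(A − I + 1) = 2(205 − 203 + 1) = 6.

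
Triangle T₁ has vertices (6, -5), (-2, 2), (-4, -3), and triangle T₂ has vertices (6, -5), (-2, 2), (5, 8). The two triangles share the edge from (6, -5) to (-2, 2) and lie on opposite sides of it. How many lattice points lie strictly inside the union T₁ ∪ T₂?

74

The union is the simple quadrilateral with vertices (6, -5), (-4, -3), (-2, 2), (5, 8) in order.
The shoelace formula gives twice the area as |[6·(-3) − (-4)·(-5)] + [(-4)·2 − (-2)·(-3)] + [(-2)·8 − 5·2] + [5·(-5) − 6·8]| = 151, so the area is 75.5.
The number of boundary lattice points is Σ gcd(|Δx|,|Δy|) = gcd(10,2) + gcd(2,5) + gcd(7,6) + gcd(1,13) = 2+1+1+1 = 5.
By Pick's theorem I = A − B/2 + 1 = 75.5 − 5/2 + 1 = 74.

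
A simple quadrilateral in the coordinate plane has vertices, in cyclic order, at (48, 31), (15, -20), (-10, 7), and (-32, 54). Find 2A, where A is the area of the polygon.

5420

Using the shoelace formula, 2A = |[48·(-20) − 15·31] + [15·7 − (-10)·(-20)] + [(-10)·54 − (-32)·7] + [(-32)·31 − 48·54]| = 5420, so the area is 2710.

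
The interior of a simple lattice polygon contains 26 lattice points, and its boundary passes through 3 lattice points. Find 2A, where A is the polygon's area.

By Pick's theorem, A = I + B/2 − 1 = 26 + 3/2 − 1 = 53/2.
Hence 2A = 53.

53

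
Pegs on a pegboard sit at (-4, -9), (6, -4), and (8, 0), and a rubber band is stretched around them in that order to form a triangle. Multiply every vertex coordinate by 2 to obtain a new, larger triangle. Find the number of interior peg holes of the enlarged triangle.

51

The shoelace formula gives twice the area as |[(-4)·(-4) − 6·(-9)] + [6·0 − 8·(-4)] + [8·(-9) − (-4)·0]| = 30, so the area is 15.
The number of boundary lattice points is Σ gcd(|Δx|,|Δy|) = gcd(10,5) + gcd(2,4) + gcd(12,9) = 5+2+3 = 10.
Scaling by 2 multiplies the area by 2² = 4 (so the new area is 60) and multiplies the boundary lattice-point count by 2, giving 20.
By Pick's theorem, the interior count of the dilated polygon is 60 − 20/2 + 1 = 51.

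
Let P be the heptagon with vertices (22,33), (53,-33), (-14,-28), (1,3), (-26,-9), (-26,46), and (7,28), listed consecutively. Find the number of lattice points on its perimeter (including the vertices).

Summing gcd(|Δx|,|Δy|) over the edges gives the boundary count: gcd(31,66) + gcd(67,5) + gcd(15,31) + gcd(27,12) + gcd(0,55) + gcd(33,18) + gcd(15,5) = 1+1+1+3+55+3+5 = 69.

69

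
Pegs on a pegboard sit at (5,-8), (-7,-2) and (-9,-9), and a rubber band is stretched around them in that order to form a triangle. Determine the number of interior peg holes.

45

Using the shoelace formula, 2A = |[5·(-2) − (-7)·(-8)] + [(-7)·(-9) − (-9)·(-2)] + [(-9)·(-8) − 5·(-9)]| = 96, so the area is 48.
Summing gcd(|Δx|,|Δy|) over the edges gives the boundary count: gcd(12,6) + gcd(2,7) + gcd(14,1) = 6+1+1 = 8.
Pick's theorem gives I = A − B/2 + 1 = 48 − 8/2 + 1 = 45.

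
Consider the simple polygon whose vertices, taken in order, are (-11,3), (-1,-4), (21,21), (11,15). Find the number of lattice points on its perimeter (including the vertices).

6

Along each edge there are gcd(|Δx|,|Δy|)+1 lattice points, so counting each shared vertex once the boundary has gcd(10,7) + gcd(22,25) + gcd(10,6) + gcd(22,12) = 1+1+2+2 = 6.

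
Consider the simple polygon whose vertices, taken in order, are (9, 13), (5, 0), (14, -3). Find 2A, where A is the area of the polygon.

Using the shoelace formula, 2A = |(9·0 − 5·13) + (5·(-3) − 14·0) + (14·13 − 9·(-3))| = 129, so the area is 64.5.

129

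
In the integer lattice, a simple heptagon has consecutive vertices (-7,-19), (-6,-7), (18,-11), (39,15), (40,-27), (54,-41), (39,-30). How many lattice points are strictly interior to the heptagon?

980

By the shoelace formula, twice the signed area is |[(-7)·(-7) − (-6)·(-19)] + [(-6)·(-11) − 18·(-7)] + [18·15 − 39·(-11)] + [39·(-27) − 40·15] + [40·(-41) − 54·(-27)] + [54·(-30) − 39·(-41)] + [39·(-19) − (-7)·(-30)]| = 1981, so the area is 1981/2.
Along each edge there are gcd(|Δx|,|Δy|)+1 lattice points, so counting each shared vertex once the boundary has gcd(1,12) + gcd(24,4) + gcd(21,26) + gcd(1,42) + gcd(14,14) + gcd(15,11) + gcd(46,11) = 1+4+1+1+14+1+1 = 23.
Pick's theorem gives I = A − B/2 + 1 = 1981/2 − 23/2 + 1 = 980.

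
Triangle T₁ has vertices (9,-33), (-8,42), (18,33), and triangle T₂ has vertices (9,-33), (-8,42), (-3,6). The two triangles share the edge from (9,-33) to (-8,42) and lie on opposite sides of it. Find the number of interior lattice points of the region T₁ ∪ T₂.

1014

The union is the simple quadrilateral with vertices (9,-33), (18,33), (-8,42), (-3,6) in order.
The shoelace formula gives twice the area as |(9·33 − 18·(-33)) + (18·42 − (-8)·33) + ((-8)·6 − (-3)·42) + ((-3)·(-33) − 9·6)| = 2034, so the area is 1017.
Summing gcd(|Δx|,|Δy|) over the edges gives the boundary count: gcd(9,66) + gcd(26,9) + gcd(5,36) + gcd(12,39) = 3+1+1+3 = 8.
By Pick's theorem I = A − B/2 + 1 = 1017 − 8/2 + 1 = 1014.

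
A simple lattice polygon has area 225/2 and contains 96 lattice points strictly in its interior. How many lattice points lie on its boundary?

Pick's theorem gives A = I + B/2 − 1, so B = 2(A − I + 1) = 2(225/2 − 96 + 1) = 35.

35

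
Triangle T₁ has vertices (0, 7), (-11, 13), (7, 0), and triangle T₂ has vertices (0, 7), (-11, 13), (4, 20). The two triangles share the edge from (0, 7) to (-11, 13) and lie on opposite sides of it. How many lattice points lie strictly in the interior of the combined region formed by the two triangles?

The union is the simple quadrilateral with vertices (0, 7), (7, 0), (-11, 13), (4, 20) in order.
The shoelace formula gives twice the area as |(0·0 − 7·7) + (7·13 − (-11)·0) + ((-11)·20 − 4·13) + (4·7 − 0·20)| = 202, so the area is 101.
The number of boundary lattice points is Σ gcd(|Δx|,|Δy|) = gcd(7,7) + gcd(18,13) + gcd(15,7) + gcd(4,13) = 7+1+1+1 = 10.
By Pick's theorem I = A − B/2 + 1 = 101 − 10/2 + 1 = 97.

97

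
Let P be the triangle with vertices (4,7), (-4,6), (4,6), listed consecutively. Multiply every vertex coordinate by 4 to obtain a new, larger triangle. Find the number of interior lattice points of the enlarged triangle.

45

The shoelace formula gives twice the area as |(4·6 − (-4)·7) + ((-4)·6 − 4·6) + (4·7 − 4·6)| = 8, so the area is 4.
Along each edge there are gcd(|Δx|,|Δy|)+1 lattice points, so counting each shared vertex once the boundary has gcd(8,1) + gcd(8,0) + gcd(0,1) = 1+8+1 = 10.
Scaling by 4 multiplies the area by 4² = 16 (so the new area is 64) and multiplies the boundary lattice-point count by 4, giving 40.
By Pick's theorem, the interior count of the dilated polygon is 64 − 40/2 + 1 = 45.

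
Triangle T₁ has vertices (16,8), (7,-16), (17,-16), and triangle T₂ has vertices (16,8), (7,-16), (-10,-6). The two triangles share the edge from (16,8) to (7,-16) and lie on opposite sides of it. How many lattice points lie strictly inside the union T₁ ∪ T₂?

363

The union is the simple quadrilateral with vertices (16,8), (17,-16), (7,-16), (-10,-6) in order.
Using the shoelace formula, 2A = |[16·(-16) − 17·8] + [17·(-16) − 7·(-16)] + [7·(-6) − (-10)·(-16)] + [(-10)·8 − 16·(-6)]| = 738, so the area is 369.
Along each edge there are gcd(|Δx|,|Δy|)+1 lattice points, so counting each shared vertex once the boundary has gcd(1,24) + gcd(10,0) + gcd(17,10) + gcd(26,14) = 1+10+1+2 = 14.
By Pick's theorem I = A − B/2 + 1 = 369 − 14/2 + 1 = 363.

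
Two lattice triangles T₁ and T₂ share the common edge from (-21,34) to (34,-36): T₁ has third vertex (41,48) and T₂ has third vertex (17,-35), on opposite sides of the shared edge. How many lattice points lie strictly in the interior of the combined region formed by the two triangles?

3118

The union is the simple quadrilateral with vertices (-21,34), (41,48), (34,-36), (17,-35) in order.
Using the shoelace formula, 2A = |((-21)·48 − 41·34) + (41·(-36) − 34·48) + (34·(-35) − 17·(-36)) + (17·34 − (-21)·(-35))| = 6245, so the area is 6245/2.
Summing gcd(|Δx|,|Δy|) over the edges gives the boundary count: gcd(62,14) + gcd(7,84) + gcd(17,1) + gcd(38,69) = 2+7+1+1 = 11.
By Pick's theorem I = A − B/2 + 1 = 6245/2 − 11/2 + 1 = 3118.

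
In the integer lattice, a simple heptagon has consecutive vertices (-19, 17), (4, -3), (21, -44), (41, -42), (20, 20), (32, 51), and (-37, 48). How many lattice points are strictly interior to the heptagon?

The shoelace formula gives twice the area as |[(-19)·(-3) − 4·17] + [4·(-44) − 21·(-3)] + [21·(-42) − 41·(-44)] + [41·20 − 20·(-42)] + [20·51 − 32·20] + [32·48 − (-37)·51] + [(-37)·17 − (-19)·48]| = 6544, so the area is 3272.
The number of boundary lattice points is Σ gcd(|Δx|,|Δy|) = gcd(23,20) + gcd(17,41) + gcd(20,2) + gcd(21,62) + gcd(12,31) + gcd(69,3) + gcd(18,31) = 1+1+2+1+1+3+1 = 10.
By Pick's theorem A = I + B/2 − 1, so I = 3272 − 10/2 + 1 = 3268.

3268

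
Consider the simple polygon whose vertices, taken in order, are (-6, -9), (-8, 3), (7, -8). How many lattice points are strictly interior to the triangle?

Using the shoelace formula, 2A = |[(-6)·3 − (-8)·(-9)] + [(-8)·(-8) − 7·3] + [7·(-9) − (-6)·(-8)]| = 158, so the area is 79.
Summing gcd(|Δx|,|Δy|) over the edges gives the boundary count: gcd(2,12) + gcd(15,11) + gcd(13,1) = 2+1+1 = 4.
Pick's theorem gives I = A − B/2 + 1 = 79 − 4/2 + 1 = 78.

78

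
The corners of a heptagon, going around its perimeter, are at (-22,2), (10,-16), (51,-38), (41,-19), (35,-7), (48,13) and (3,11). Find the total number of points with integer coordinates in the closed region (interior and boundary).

1639

By the shoelace formula, twice the signed area is |((-22)·(-16) − 10·2) + (10·(-38) − 51·(-16)) + (51·(-19) − 41·(-38)) + (41·(-7) − 35·(-19)) + (35·13 − 48·(-7)) + (48·11 − 3·13) + (3·2 − (-22)·11)| = 3263, so the area is 3263/2.
The number of boundary lattice points is Σ gcd(|Δx|,|Δy|) = gcd(32,18) + gcd(41,22) + gcd(10,19) + gcd(6,12) + gcd(13,20) + gcd(45,2) + gcd(25,9) = 2+1+1+6+1+1+1 = 13.
Pick's theorem gives I = A − B/2 + 1 = 3263/2 − 13/2 + 1 = 1626, so the closed region contains I + B = 1626 + 13 = 1639 lattice points.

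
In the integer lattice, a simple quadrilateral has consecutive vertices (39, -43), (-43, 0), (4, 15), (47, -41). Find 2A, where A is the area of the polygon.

3785

Using the shoelace formula, 2A = |[39·0 − (-43)·(-43)] + [(-43)·15 − 4·0] + [4·(-41) − 47·15] + [47·(-43) − 39·(-41)]| = 3785, so the area is 1892.5.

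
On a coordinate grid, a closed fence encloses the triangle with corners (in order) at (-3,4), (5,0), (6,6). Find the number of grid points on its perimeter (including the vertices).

6

The number of boundary lattice points is Σ gcd(|Δx|,|Δy|) = gcd(8,4) + gcd(1,6) + gcd(9,2) = 4+1+1 = 6.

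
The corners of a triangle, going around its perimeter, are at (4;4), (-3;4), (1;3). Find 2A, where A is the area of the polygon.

The shoelace formula gives twice the area as |(4·4 − (-3)·4) + ((-3)·3 − 1·4) + (1·4 − 4·3)| = 7, so the area is 3.5.

7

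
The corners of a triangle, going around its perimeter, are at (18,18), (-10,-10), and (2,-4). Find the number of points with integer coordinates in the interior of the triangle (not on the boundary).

67

The shoelace formula gives twice the area as |[18·(-10) − (-10)·18] + [(-10)·(-4) − 2·(-10)] + [2·18 − 18·(-4)]| = 168, so the area is 84.
The number of boundary lattice points is Σ gcd(|Δx|,|Δy|) = gcd(28,28) + gcd(12,6) + gcd(16,22) = 28+6+2 = 36.
Pick's theorem gives I = A − B/2 + 1 = 84 − 36/2 + 1 = 67.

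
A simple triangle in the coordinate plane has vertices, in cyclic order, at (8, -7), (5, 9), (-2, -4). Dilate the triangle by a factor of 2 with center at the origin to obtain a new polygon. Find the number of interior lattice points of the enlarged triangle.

300

Using the shoelace formula, 2A = |[8·9 − 5·(-7)] + [5·(-4) − (-2)·9] + [(-2)·(-7) − 8·(-4)]| = 151, so the area is 151/2.
Summing gcd(|Δx|,|Δy|) over the edges gives the boundary count: gcd(3,16) + gcd(7,13) + gcd(10,3) = 1+1+1 = 3.
Scaling by 2 multiplies the area by 2² = 4 (so the new area is 302) and multiplies the boundary lattice-point count by 2, giving 6.
By Pick's theorem, the interior count of the dilated polygon is 302 − 6/2 + 1 = 300.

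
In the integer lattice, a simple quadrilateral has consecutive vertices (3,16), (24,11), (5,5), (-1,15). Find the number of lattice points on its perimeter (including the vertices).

Along each edge there are gcd(|Δx|,|Δy|)+1 lattice points, so counting each shared vertex once the boundary has gcd(21,5) + gcd(19,6) + gcd(6,10) + gcd(4,1) = 1+1+2+1 = 5.

5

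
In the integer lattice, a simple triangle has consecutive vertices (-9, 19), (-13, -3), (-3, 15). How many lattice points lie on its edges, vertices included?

Summing gcd(|Δx|,|Δy|) over the edges gives the boundary count: gcd(4,22) + gcd(10,18) + gcd(6,4) = 2+2+2 = 6.

6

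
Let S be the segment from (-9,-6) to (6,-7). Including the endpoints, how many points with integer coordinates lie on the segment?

The number of lattice points on a segment between lattice points is gcd(|Δx|,|Δy|) + 1 = gcd(15,1) + 1 = 1 + 1 = 2.

2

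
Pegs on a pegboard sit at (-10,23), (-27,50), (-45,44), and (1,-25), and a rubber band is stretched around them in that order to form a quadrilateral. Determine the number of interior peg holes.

1004

The shoelace formula gives twice the area as |((-10)·50 − (-27)·23) + ((-27)·44 − (-45)·50) + ((-45)·(-25) − 1·44) + (1·23 − (-10)·(-25))| = 2037, so the area is 2037/2.
The number of boundary lattice points is Σ gcd(|Δx|,|Δy|) = gcd(17,27) + gcd(18,6) + gcd(46,69) + gcd(11,48) = 1+6+23+1 = 31.
By Pick's theorem A = I + B/2 − 1, so I = 2037/2 − 31/2 + 1 = 1004.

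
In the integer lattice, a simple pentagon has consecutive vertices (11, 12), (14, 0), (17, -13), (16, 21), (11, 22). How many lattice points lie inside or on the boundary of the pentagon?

By the shoelace formula, twice the signed area is |[11·0 − 14·12] + [14·(-13) − 17·0] + [17·21 − 16·(-13)] + [16·22 − 11·21] + [11·12 − 11·22]| = 226, so the area is 113.
Summing gcd(|Δx|,|Δy|) over the edges gives the boundary count: gcd(3,12) + gcd(3,13) + gcd(1,34) + gcd(5,1) + gcd(0,10) = 3+1+1+1+10 = 16.
Pick's theorem gives I = A − B/2 + 1 = 113 − 16/2 + 1 = 106, so the closed region contains I + B = 106 + 16 = 122 lattice points.

122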